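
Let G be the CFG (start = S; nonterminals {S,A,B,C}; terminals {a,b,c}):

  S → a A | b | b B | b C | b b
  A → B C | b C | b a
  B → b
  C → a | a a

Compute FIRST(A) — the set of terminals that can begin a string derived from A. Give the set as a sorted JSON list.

FIRST iteration:
round 1:
  A via A→b C: +{b}
  B via B→b: +{b}
  C via C→a: +{a}
  S via S→a A: +{a}
  S via S→b: +{b}
  S: {a,b}  A: {b}  B: {b}  C: {a}
round 2: — fixpoint
  S: {a,b}  A: {b}  B: {b}  C: {a}

FIRST(A) = ["b"]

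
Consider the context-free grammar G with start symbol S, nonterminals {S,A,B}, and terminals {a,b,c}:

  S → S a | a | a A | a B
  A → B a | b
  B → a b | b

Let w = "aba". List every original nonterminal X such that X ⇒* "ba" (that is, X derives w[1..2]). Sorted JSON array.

Convert to CNF:
  S -> S T0 | T0 A | T0 B | a
  A -> B T0 | b
  B -> T0 T1 | b
  T0 -> a
  T1 -> b

Fill CYK table bottom-up (cells [i..j] with 1 ≤ i ≤ j ≤ 2 only):
  cell(1,1) b: {A,B,T1}  orig:{A,B}
  cell(2,2) a: {S,T0}  orig:{S}
  cell(1,2) ba: {A}

Original NTs in T[1,2] deriving "ba": ["A"]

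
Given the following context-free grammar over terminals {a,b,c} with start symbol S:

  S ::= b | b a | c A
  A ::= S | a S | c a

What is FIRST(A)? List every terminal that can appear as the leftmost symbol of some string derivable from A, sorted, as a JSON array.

FIRST sets, iterate to fixpoint:
round 1:
  A via A→a S: +{a}
  A via A→c a: +{c}
  S via S→b: +{b}
  S via S→c A: +{c}
  FIRST(S)={b,c}  FIRST(A)={a,c}
round 2:
  A via A→S: +{b}
  FIRST(S)={b,c}  FIRST(A)={a,b,c}
round 3: — fixpoint
  FIRST(S)={b,c}  FIRST(A)={a,b,c}

FIRST(A) = ["a", "b", "c"]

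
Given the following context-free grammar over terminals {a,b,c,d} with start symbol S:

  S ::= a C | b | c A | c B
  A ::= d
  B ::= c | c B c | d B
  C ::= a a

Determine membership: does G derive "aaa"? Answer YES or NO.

CNF form of G:
  S -> T0 A | T0 B | T2 C | b
  A -> d
  B -> T0 X3 | T1 B | c
  C -> T2 T2
  T0 -> c
  T1 -> d
  T2 -> a
  X3 -> B T0

CYK table (by increasing span):
  T[0,0] 'a' = {T2}  orig:{}
  T[1,1] 'a' = {T2}  orig:{}
  T[2,2] 'a' = {T2}  orig:{}
  T[0,1] 'aa' = {C}
  T[1,2] 'aa' = {C}
  T[0,2] 'aaa' = {S}

S ∈ T[0,2] ⇒ YES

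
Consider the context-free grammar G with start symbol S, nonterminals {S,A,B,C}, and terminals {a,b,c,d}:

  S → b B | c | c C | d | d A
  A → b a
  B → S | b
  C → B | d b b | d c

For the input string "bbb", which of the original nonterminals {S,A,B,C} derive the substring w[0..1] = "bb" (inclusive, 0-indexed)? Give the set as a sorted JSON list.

CNF form of G:
  S -> T0 B | T2 C | T3 A | c | d
  A -> T0 T1
  B -> T0 B | T2 C | T3 A | b | c | d
  C -> T0 B | T2 C | T3 A | T3 T2 | T3 X4 | b | c | d
  T0 -> b
  T1 -> a
  T2 -> c
  T3 -> d
  X4 -> T0 T0

Fill CYK table bottom-up — only the sub-triangle for w[0..1]:
  cell(0,0) b: {B,C,T0}  orig:{B,C}
  cell(1,1) b: {B,C,T0}  orig:{B,C}
  cell(0,1) bb: {B,C,S,X4}  orig:{B,C,S}

Original NTs in T[0,1] deriving "bb": ["B", "C", "S"]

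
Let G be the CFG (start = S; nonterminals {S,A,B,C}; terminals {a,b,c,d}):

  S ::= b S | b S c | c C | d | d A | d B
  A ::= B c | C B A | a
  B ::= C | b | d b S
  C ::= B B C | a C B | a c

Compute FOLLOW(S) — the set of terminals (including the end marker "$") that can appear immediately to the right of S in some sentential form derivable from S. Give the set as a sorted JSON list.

FIRST sets, iterate to fixpoint:
pass 1:
  A via A→a: +{a}
  B via B→b: +{b}
  B via B→d b S: +{d}
  C via C→B B C: +{b,d}
  C via C→a C B: +{a}
  S via S→b S: +{b}
  S via S→c C: +{c}
  S via S→d: +{d}
  FIRST(S)={b,c,d}  FIRST(A)={a}  FIRST(B)={b,d}  FIRST(C)={a,b,d}
pass 2:
  A via A→B c: +{b,d}
  B via B→C: +{a}
  FIRST(S)={b,c,d}  FIRST(A)={a,b,d}  FIRST(B)={a,b,d}  FIRST(C)={a,b,d}
pass 3: (no change)
  FIRST(S)={b,c,d}  FIRST(A)={a,b,d}  FIRST(B)={a,b,d}  FIRST(C)={a,b,d}

FOLLOW sets:
FOLLOW(S) := {$}
[1]
  A→B c: FOLLOW(B) ⊇ FIRST(c) = {c}; new: +{c}
  A→C B A: FOLLOW(C) ⊇ FIRST(B) = {a,b,d}; new: +{a,b,d}
  A→C B A: FOLLOW(B) ⊇ FIRST(A) = {a,b,d}; new: +{a,b,d}
  B→C: FOLLOW(C) ⊇ FOLLOW(B) ⊇ {a,b,c,d}; new: +{c}
  B→d b S: FOLLOW(S) ⊇ FOLLOW(B) ⊇ {a,b,c,d}; new: +{a,b,c,d}
  S→c C: FOLLOW(C) ⊇ FOLLOW(S) ⊇ {$,a,b,c,d}; new: +{$}
  S→d A: FOLLOW(A) ⊇ FOLLOW(S) ⊇ {$,a,b,c,d}; new: +{$,a,b,c,d}
  S→d B: FOLLOW(B) ⊇ FOLLOW(S) ⊇ {$,a,b,c,d}; new: +{$}
  FOLLOW[S]={$,a,b,c,d}  FOLLOW[A]={$,a,b,c,d}  FOLLOW[B]={$,a,b,c,d}  FOLLOW[C]={$,a,b,c,d}
[2] (no change)
  FOLLOW[S]={$,a,b,c,d}  FOLLOW[A]={$,a,b,c,d}  FOLLOW[B]={$,a,b,c,d}  FOLLOW[C]={$,a,b,c,d}

FOLLOW(S) = ["$", "a", "b", "c", "d"]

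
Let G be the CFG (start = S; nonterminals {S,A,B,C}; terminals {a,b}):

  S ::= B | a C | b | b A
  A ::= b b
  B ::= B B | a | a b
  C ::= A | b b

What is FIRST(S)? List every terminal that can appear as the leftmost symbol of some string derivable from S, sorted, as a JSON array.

FIRST sets, iterate to fixpoint:
[1]
  A via A→b b: +{b}
  B via B→a: +{a}
  C via C→A: +{b}
  S via S→B: +{a}
  S via S→b: +{b}
  S: {a,b}  A: {b}  B: {a}  C: {b}
[2] — fixpoint
  S: {a,b}  A: {b}  B: {a}  C: {b}

FIRST(S) = ["a", "b"]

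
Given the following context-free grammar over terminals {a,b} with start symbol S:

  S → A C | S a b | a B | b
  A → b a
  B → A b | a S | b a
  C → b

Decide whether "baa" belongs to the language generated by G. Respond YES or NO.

CNF form of G:
  S -> A C | S X2 | T1 B | b
  A -> T0 T1
  B -> A T0 | T0 T1 | T1 S
  C -> b
  T0 -> b
  T1 -> a
  X2 -> T1 T0

CYK table (by increasing span):
  T[0,0] 'b' = {C,S,T0}  orig:{C,S}
  T[1,1] 'a' = {T1}  orig:{}
  T[2,2] 'a' = {T1}  orig:{}
  T[0,1] 'ba' = {A,B}
  T[1,2] 'aa' = ∅
  T[0,2] 'baa' = ∅

S ∉ T[0,2] ⇒ NO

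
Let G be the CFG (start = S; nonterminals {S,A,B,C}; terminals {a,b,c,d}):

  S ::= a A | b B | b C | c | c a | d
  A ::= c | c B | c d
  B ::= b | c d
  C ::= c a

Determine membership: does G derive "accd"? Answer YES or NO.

Convert to CNF:
  S -> T0 T2 | T2 A | T3 B | T3 C | c | d
  A -> T0 B | T0 T1 | c
  B -> T0 T1 | b
  C -> T0 T2
  T0 -> c
  T1 -> d
  T2 -> a
  T3 -> b

CYK fill:
  [0..0]={T2}  "a"  orig:{}
  [1..1]={A,S,T0}  "c"  orig:{A,S}
  [2..2]={A,S,T0}  "c"  orig:{A,S}
  [3..3]={S,T1}  "d"  orig:{S}
  [0..1]={S}  "ac"
  [1..2]=∅  "cc"
  [2..3]={A,B}  "cd"
  [0..2]=∅  "acc"
  [1..3]={A}  "ccd"
  [0..3]={S}  "accd"

S ∈ T[0,3] ⇒ YES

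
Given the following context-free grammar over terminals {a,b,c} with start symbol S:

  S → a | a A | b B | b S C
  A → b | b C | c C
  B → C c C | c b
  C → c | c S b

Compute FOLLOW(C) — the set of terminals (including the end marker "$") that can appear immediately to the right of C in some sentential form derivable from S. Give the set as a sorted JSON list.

FIRST sets, iterate to fixpoint:
pass 1:
  A via A→b: +{b}
  A via A→c C: +{c}
  B via B→c b: +{c}
  C via C→c: +{c}
  S via S→a: +{a}
  S via S→b B: +{b}
  FIRST(S)={a,b}  FIRST(A)={b,c}  FIRST(B)={c}  FIRST(C)={c}
pass 2: (stable)
  FIRST(S)={a,b}  FIRST(A)={b,c}  FIRST(B)={c}  FIRST(C)={c}

Compute FOLLOW by fixpoint:
initialize: $ ∈ FOLLOW(S)
[1]
  B→C c C: FOLLOW(C) ⊇ FIRST(c) = {c}; new: +{c}
  C→c S b: FOLLOW(S) ⊇ FIRST(b) = {b}; new: +{b}
  S→a A: FOLLOW(A) ⊇ FOLLOW(S) ⊇ {$,b}; new: +{$,b}
  S→b B: FOLLOW(B) ⊇ FOLLOW(S) ⊇ {$,b}; new: +{$,b}
  S→b S C: FOLLOW(S) ⊇ FIRST(C) = {c}; new: +{c}
  S→b S C: FOLLOW(C) ⊇ FOLLOW(S) ⊇ {$,b,c}; new: +{$,b}
  S: {$,b,c}  A: {$,b}  B: {$,b}  C: {$,b,c}
[2]
  S→a A: FOLLOW(A) ⊇ FOLLOW(S) ⊇ {$,b,c}; new: +{c}
  S→b B: FOLLOW(B) ⊇ FOLLOW(S) ⊇ {$,b,c}; new: +{c}
  S: {$,b,c}  A: {$,b,c}  B: {$,b,c}  C: {$,b,c}
[3] done
  S: {$,b,c}  A: {$,b,c}  B: {$,b,c}  C: {$,b,c}

FOLLOW(C) = ["$", "b", "c"]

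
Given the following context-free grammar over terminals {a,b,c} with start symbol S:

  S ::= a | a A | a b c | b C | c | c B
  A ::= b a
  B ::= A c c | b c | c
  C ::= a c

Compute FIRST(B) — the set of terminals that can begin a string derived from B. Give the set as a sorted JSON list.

FIRST iteration:
iter 1:
  A via A→b a: +{b}
  B via B→A c c: +{b}
  B via B→c: +{c}
  C via C→a c: +{a}
  S via S→a: +{a}
  S via S→b C: +{b}
  S via S→c: +{c}
  FIRST[S]={a,b,c}  FIRST[A]={b}  FIRST[B]={b,c}  FIRST[C]={a}
iter 2: done
  FIRST[S]={a,b,c}  FIRST[A]={b}  FIRST[B]={b,c}  FIRST[C]={a}

FIRST(B) = ["b", "c"]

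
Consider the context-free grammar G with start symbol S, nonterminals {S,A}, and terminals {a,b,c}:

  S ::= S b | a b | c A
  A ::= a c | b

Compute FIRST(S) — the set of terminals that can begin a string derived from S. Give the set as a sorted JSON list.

FIRST sets, iterate to fixpoint:
iter 1:
  A via A→a c: +{a}
  A via A→b: +{b}
  S via S→a b: +{a}
  S via S→c A: +{c}
  FIRST[S]={a,c}  FIRST[A]={a,b}
iter 2: (no change)
  FIRST[S]={a,c}  FIRST[A]={a,b}

FIRST(S) = ["a", "c"]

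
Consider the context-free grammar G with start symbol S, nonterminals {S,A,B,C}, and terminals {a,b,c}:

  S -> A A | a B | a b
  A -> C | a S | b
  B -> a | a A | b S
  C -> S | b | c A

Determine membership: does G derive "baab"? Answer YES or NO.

CNF form of G:
  S -> A A | T0 B | T0 T1
  A -> A A | T0 B | T0 S | T0 T1 | T2 A | b
  B -> T0 A | T1 S | a
  C -> A A | T0 B | T0 T1 | T2 A | b
  T0 -> a
  T1 -> b
  T2 -> c

CYK table (by increasing span):
  cell(0,0) b: {A,C,T1}  orig:{A,C}
  cell(1,1) a: {B,T0}  orig:{B}
  cell(2,2) a: {B,T0}  orig:{B}
  cell(3,3) b: {A,C,T1}  orig:{A,C}
  cell(0,1) ba: ∅
  cell(1,2) aa: {A,C,S}
  cell(2,3) ab: {A,B,C,S}
  cell(0,2) baa: {A,B,C,S}
  cell(1,3) aab: {A,B,C,S}
  cell(0,3) baab: {A,B,C,S}

S ∈ T[0,3] ⇒ YES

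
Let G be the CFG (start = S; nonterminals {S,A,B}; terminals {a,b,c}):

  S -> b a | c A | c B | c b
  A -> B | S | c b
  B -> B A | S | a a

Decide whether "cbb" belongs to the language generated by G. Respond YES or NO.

Convert to CNF:
  S -> T1 T0 | T2 A | T2 B | T2 T1
  A -> B A | T0 T0 | T1 T0 | T2 A | T2 B | T2 T1
  B -> B A | T0 T0 | T1 T0 | T2 A | T2 B | T2 T1
  T0 -> a
  T1 -> b
  T2 -> c

CYK fill:
  T[0,0] 'c' = {T2}  orig:{}
  T[1,1] 'b' = {T1}  orig:{}
  T[2,2] 'b' = {T1}  orig:{}
  T[0,1] 'cb' = {A,B,S}
  T[1,2] 'bb' = ∅
  T[0,2] 'cbb' = ∅

S ∉ T[0,2] ⇒ NO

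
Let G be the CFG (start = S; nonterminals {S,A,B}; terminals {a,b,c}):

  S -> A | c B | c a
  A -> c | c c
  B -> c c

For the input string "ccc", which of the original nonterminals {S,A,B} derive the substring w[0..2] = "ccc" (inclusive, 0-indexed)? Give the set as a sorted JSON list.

Convert to CNF:
  S -> T0 B | T0 T0 | T0 T1 | c
  A -> T0 T0 | c
  B -> T0 T0
  T0 -> c
  T1 -> a

Fill CYK table bottom-up (cells [i..j] with 0 ≤ i ≤ j ≤ 2 only):
  [0..0]={A,S,T0}  "c"  orig:{A,S}
  [1..1]={A,S,T0}  "c"  orig:{A,S}
  [2..2]={A,S,T0}  "c"  orig:{A,S}
  [0..1]={A,B,S}  "cc"
  [1..2]={A,B,S}  "cc"
  [0..2]={S}  "ccc"

Original NTs in T[0,2] deriving "ccc": ["S"]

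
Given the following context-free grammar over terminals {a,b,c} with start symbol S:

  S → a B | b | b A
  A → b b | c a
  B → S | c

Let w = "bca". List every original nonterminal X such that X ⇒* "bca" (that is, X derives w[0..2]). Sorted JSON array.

Convert to CNF:
  S -> T0 A | T2 B | b
  A -> T0 T0 | T1 T2
  B -> T0 A | T2 B | b | c
  T0 -> b
  T1 -> c
  T2 -> a

CYK fill, restricted to cells inside w[0..2]:
  T[0,0] 'b' = {B,S,T0}  orig:{B,S}
  T[1,1] 'c' = {B,T1}  orig:{B}
  T[2,2] 'a' = {T2}  orig:{}
  T[0,1] 'bc' = ∅
  T[1,2] 'ca' = {A}
  T[0,2] 'bca' = {B,S}

Original NTs in T[0,2] deriving "bca": ["B", "S"]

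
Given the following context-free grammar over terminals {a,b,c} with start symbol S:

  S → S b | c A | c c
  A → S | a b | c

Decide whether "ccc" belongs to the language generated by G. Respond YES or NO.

CNF form of G:
  S -> S T0 | T2 A | T2 T2
  A -> S T0 | T1 T0 | T2 A | T2 T2 | c
  T0 -> b
  T1 -> a
  T2 -> c

CYK fill:
  cell(0,0) c: {A,T2}  orig:{A}
  cell(1,1) c: {A,T2}  orig:{A}
  cell(2,2) c: {A,T2}  orig:{A}
  cell(0,1) cc: {A,S}
  cell(1,2) cc: {A,S}
  cell(0,2) ccc: {A,S}

S ∈ T[0,2] ⇒ YES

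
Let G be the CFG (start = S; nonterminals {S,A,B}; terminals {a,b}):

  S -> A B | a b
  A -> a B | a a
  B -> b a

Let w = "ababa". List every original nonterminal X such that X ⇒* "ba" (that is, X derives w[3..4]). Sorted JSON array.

Convert to CNF:
  S -> A B | T0 T1
  A -> T0 B | T0 T0
  B -> T1 T0
  T0 -> a
  T1 -> b

Fill CYK table bottom-up (cells [i..j] with 3 ≤ i ≤ j ≤ 4 only):
  [3..3]={T1}  "b"  orig:{}
  [4..4]={T0}  "a"  orig:{}
  [3..4]={B}  "ba"

Original NTs in T[3,4] deriving "ba": ["B"]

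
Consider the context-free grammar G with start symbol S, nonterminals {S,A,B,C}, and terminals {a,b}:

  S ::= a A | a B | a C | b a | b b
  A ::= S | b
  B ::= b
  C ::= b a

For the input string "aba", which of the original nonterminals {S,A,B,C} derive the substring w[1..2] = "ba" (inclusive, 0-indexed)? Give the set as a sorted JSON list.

CNF form of G:
  S -> T0 A | T0 B | T0 C | T1 T0 | T1 T1
  A -> T0 A | T0 B | T0 C | T1 T0 | T1 T1 | b
  B -> b
  C -> T1 T0
  T0 -> a
  T1 -> b

Fill CYK table bottom-up, restricted to cells inside w[1..2]:
  [1..1]={A,B,T1}  "b"  orig:{A,B}
  [2..2]={T0}  "a"  orig:{}
  [1..2]={A,C,S}  "ba"

Original NTs in T[1,2] deriving "ba": ["A", "C", "S"]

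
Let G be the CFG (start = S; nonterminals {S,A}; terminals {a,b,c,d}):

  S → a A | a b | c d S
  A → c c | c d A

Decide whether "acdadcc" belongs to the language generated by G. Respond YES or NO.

CNF form of G:
  S -> T0 X5 | T2 A | T2 T3
  A -> T0 T0 | T0 X4
  T0 -> c
  T1 -> d
  T2 -> a
  T3 -> b
  X4 -> T1 A
  X5 -> T1 S

Fill CYK table bottom-up:
  cell(0,0) a: {T2}  orig:{}
  cell(1,1) c: {T0}  orig:{}
  cell(2,2) d: {T1}  orig:{}
  cell(3,3) a: {T2}  orig:{}
  cell(4,4) d: {T1}  orig:{}
  cell(5,5) c: {T0}  orig:{}
  cell(6,6) c: {T0}  orig:{}
  cell(0,1) ac: ∅
  cell(1,2) cd: ∅
  cell(2,3) da: ∅
  cell(3,4) ad: ∅
  cell(4,5) dc: ∅
  cell(5,6) cc: {A}
  cell(0,2) acd: ∅
  cell(1,3) cda: ∅
  cell(2,4) dad: ∅
  cell(3,5) adc: ∅
  cell(4,6) dcc: {X4}  orig:{}
  cell(0,3) acda: ∅
  cell(1,4) cdad: ∅
  cell(2,5) dadc: ∅
  cell(3,6) adcc: ∅
  cell(0,4) acdad: ∅
  cell(1,5) cdadc: ∅
  cell(2,6) dadcc: ∅
  cell(0,5) acdadc: ∅
  cell(1,6) cdadcc: ∅
  cell(0,6) acdadcc: ∅

S ∉ T[0,6] ⇒ NO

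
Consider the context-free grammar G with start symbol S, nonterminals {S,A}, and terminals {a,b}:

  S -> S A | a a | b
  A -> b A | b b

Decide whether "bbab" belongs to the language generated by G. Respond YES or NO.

CNF form of G:
  S -> S A | T1 T1 | b
  A -> T0 A | T0 T0
  T0 -> b
  T1 -> a

Fill CYK table bottom-up:
  [0..0]={S,T0}  "b"  orig:{S}
  [1..1]={S,T0}  "b"  orig:{S}
  [2..2]={T1}  "a"  orig:{}
  [3..3]={S,T0}  "b"  orig:{S}
  [0..1]={A}  "bb"
  [1..2]=∅  "ba"
  [2..3]=∅  "ab"
  [0..2]=∅  "bba"
  [1..3]=∅  "bab"
  [0..3]=∅  "bbab"

S ∉ T[0,3] ⇒ NO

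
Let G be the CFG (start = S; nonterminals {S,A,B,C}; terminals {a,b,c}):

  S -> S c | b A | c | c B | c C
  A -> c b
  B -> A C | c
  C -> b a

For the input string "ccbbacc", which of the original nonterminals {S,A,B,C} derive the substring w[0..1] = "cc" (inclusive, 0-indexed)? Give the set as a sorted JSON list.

CNF form of G:
  S -> S T0 | T0 B | T0 C | T1 A | c
  A -> T0 T1
  B -> A C | c
  C -> T1 T2
  T0 -> c
  T1 -> b
  T2 -> a

Fill CYK table bottom-up, restricted to cells inside w[0..1]:
  [0..0]={B,S,T0}  "c"  orig:{B,S}
  [1..1]={B,S,T0}  "c"  orig:{B,S}
  [0..1]={S}  "cc"

Original NTs in T[0,1] deriving "cc": ["S"]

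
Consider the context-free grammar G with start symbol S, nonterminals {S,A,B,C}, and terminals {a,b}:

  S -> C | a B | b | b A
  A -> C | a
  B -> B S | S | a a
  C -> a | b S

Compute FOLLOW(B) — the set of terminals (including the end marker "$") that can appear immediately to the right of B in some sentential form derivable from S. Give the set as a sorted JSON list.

FIRST iteration:
iter 1:
  A via A→a: +{a}
  B via B→a a: +{a}
  C via C→a: +{a}
  C via C→b S: +{b}
  S via S→C: +{a,b}
  FIRST(S)={a,b}  FIRST(A)={a}  FIRST(B)={a}  FIRST(C)={a,b}
iter 2:
  A via A→C: +{b}
  B via B→S: +{b}
  FIRST(S)={a,b}  FIRST(A)={a,b}  FIRST(B)={a,b}  FIRST(C)={a,b}
iter 3: done
  FIRST(S)={a,b}  FIRST(A)={a,b}  FIRST(B)={a,b}  FIRST(C)={a,b}

Compute FOLLOW by fixpoint:
FOLLOW(S) := {$}
pass 1:
  B→B S: FOLLOW(B) ⊇ FIRST(S) = {a,b}; new: +{a,b}
  B→B S: FOLLOW(S) ⊇ FOLLOW(B) ⊇ {a,b}; new: +{a,b}
  S→C: FOLLOW(C) ⊇ FOLLOW(S) ⊇ {$,a,b}; new: +{$,a,b}
  S→a B: FOLLOW(B) ⊇ FOLLOW(S) ⊇ {$,a,b}; new: +{$}
  S→b A: FOLLOW(A) ⊇ FOLLOW(S) ⊇ {$,a,b}; new: +{$,a,b}
  S: {$,a,b}  A: {$,a,b}  B: {$,a,b}  C: {$,a,b}
pass 2: done
  S: {$,a,b}  A: {$,a,b}  B: {$,a,b}  C: {$,a,b}

FOLLOW(B) = ["$", "a", "b"]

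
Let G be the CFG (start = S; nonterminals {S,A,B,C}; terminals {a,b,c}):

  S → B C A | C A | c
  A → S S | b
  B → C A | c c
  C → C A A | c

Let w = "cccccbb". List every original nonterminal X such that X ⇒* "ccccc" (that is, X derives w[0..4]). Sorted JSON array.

Convert to CNF:
  S -> B X2 | C A | c
  A -> S S | b
  B -> C A | T0 T0
  C -> C X1 | c
  T0 -> c
  X1 -> A A
  X2 -> C A

CYK table (by increasing span) — only the sub-triangle for w[0..4]:
  cell(0,0) c: {C,S,T0}  orig:{C,S}
  cell(1,1) c: {C,S,T0}  orig:{C,S}
  cell(2,2) c: {C,S,T0}  orig:{C,S}
  cell(3,3) c: {C,S,T0}  orig:{C,S}
  cell(4,4) c: {C,S,T0}  orig:{C,S}
  cell(0,1) cc: {A,B}
  cell(1,2) cc: {A,B}
  cell(2,3) cc: {A,B}
  cell(3,4) cc: {A,B}
  cell(0,2) ccc: {B,S,X2}  orig:{B,S}
  cell(1,3) ccc: {B,S,X2}  orig:{B,S}
  cell(2,4) ccc: {B,S,X2}  orig:{B,S}
  cell(0,3) cccc: {A,X1}  orig:{A}
  cell(1,4) cccc: {A,X1}  orig:{A}
  cell(0,4) ccccc: {B,C,S,X2}  orig:{B,C,S}

Original NTs in T[0,4] deriving "ccccc": ["B", "C", "S"]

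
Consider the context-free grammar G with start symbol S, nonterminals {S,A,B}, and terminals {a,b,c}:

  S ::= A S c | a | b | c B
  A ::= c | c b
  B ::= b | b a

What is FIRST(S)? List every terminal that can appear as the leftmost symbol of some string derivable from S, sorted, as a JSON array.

FIRST sets, iterate to fixpoint:
round 1:
  A via A→c: +{c}
  B via B→b: +{b}
  S via S→A S c: +{c}
  S via S→a: +{a}
  S via S→b: +{b}
  FIRST[S]={a,b,c}  FIRST[A]={c}  FIRST[B]={b}
round 2: — fixpoint
  FIRST[S]={a,b,c}  FIRST[A]={c}  FIRST[B]={b}

FIRST(S) = ["a", "b", "c"]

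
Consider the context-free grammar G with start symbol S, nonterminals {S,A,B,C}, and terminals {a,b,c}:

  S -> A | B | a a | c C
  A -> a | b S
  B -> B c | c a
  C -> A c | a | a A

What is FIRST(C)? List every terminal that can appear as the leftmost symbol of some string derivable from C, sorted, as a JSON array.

Compute FIRST by fixpoint:
pass 1:
  A via A→a: +{a}
  A via A→b S: +{b}
  B via B→c a: +{c}
  C via C→A c: +{a,b}
  S via S→A: +{a,b}
  S via S→B: +{c}
  FIRST[S]={a,b,c}  FIRST[A]={a,b}  FIRST[B]={c}  FIRST[C]={a,b}
pass 2: (no change)
  FIRST[S]={a,b,c}  FIRST[A]={a,b}  FIRST[B]={c}  FIRST[C]={a,b}

FIRST(C) = ["a", "b"]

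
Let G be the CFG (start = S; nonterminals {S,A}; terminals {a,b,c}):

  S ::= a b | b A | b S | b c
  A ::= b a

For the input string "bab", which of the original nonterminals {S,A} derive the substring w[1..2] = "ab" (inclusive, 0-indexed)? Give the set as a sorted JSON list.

Convert to CNF:
  S -> T0 A | T0 S | T0 T2 | T1 T0
  A -> T0 T1
  T0 -> b
  T1 -> a
  T2 -> c

CYK table (by increasing span) (cells [i..j] with 1 ≤ i ≤ j ≤ 2 only):
  T[1,1] 'a' = {T1}  orig:{}
  T[2,2] 'b' = {T0}  orig:{}
  T[1,2] 'ab' = {S}

Original NTs in T[1,2] deriving "ab": ["S"]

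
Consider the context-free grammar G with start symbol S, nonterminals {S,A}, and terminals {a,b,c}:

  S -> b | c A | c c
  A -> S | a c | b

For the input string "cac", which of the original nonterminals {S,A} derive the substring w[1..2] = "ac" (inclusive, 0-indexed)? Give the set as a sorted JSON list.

CNF form of G:
  S -> T1 A | T1 T1 | b
  A -> T0 T1 | T1 A | T1 T1 | b
  T0 -> a
  T1 -> c

CYK fill, restricted to cells inside w[1..2]:
  [1..1]={T0}  "a"  orig:{}
  [2..2]={T1}  "c"  orig:{}
  [1..2]={A}  "ac"

Original NTs in T[1,2] deriving "ac": ["A"]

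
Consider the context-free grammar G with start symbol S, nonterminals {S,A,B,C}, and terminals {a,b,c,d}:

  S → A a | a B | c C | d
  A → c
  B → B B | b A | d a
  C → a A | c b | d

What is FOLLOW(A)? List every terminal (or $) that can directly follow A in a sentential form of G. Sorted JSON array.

Compute FIRST by fixpoint:
iter 1:
  A via A→c: +{c}
  B via B→b A: +{b}
  B via B→d a: +{d}
  C via C→a A: +{a}
  C via C→c b: +{c}
  C via C→d: +{d}
  S via S→A a: +{c}
  S via S→a B: +{a}
  S via S→d: +{d}
  S: {a,c,d}  A: {c}  B: {b,d}  C: {a,c,d}
iter 2: (no change)
  S: {a,c,d}  A: {c}  B: {b,d}  C: {a,c,d}

FOLLOW iteration:
FOLLOW(S) := {$}
iter 1:
  B→B B: FOLLOW(B) ⊇ FIRST(B) = {b,d}; new: +{b,d}
  B→b A: FOLLOW(A) ⊇ FOLLOW(B) ⊇ {b,d}; new: +{b,d}
  S→A a: FOLLOW(A) ⊇ FIRST(a) = {a}; new: +{a}
  S→a B: FOLLOW(B) ⊇ FOLLOW(S) ⊇ {$}; new: +{$}
  S→c C: FOLLOW(C) ⊇ FOLLOW(S) ⊇ {$}; new: +{$}
  S: {$}  A: {a,b,d}  B: {$,b,d}  C: {$}
iter 2:
  B→b A: FOLLOW(A) ⊇ FOLLOW(B) ⊇ {$,b,d}; new: +{$}
  S: {$}  A: {$,a,b,d}  B: {$,b,d}  C: {$}
iter 3: — fixpoint
  S: {$}  A: {$,a,b,d}  B: {$,b,d}  C: {$}

FOLLOW(A) = ["$", "a", "b", "d"]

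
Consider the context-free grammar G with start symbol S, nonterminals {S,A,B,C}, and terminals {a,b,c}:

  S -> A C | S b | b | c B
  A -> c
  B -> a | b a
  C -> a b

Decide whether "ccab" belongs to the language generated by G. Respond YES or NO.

CNF form of G:
  S -> A C | S T0 | T2 B | b
  A -> c
  B -> T0 T1 | a
  C -> T1 T0
  T0 -> b
  T1 -> a
  T2 -> c

CYK table (by increasing span):
  cell(0,0) c: {A,T2}  orig:{A}
  cell(1,1) c: {A,T2}  orig:{A}
  cell(2,2) a: {B,T1}  orig:{B}
  cell(3,3) b: {S,T0}  orig:{S}
  cell(0,1) cc: ∅
  cell(1,2) ca: {S}
  cell(2,3) ab: {C}
  cell(0,2) cca: ∅
  cell(1,3) cab: {S}
  cell(0,3) ccab: ∅

S ∉ T[0,3] ⇒ NO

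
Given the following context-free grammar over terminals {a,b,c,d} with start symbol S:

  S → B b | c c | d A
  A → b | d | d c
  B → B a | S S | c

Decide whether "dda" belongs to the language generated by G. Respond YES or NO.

Convert to CNF:
  S -> B T3 | T0 A | T1 T1
  A -> T0 T1 | b | d
  B -> B T2 | S S | c
  T0 -> d
  T1 -> c
  T2 -> a
  T3 -> b

CYK fill:
  T[0,0] 'd' = {A,T0}  orig:{A}
  T[1,1] 'd' = {A,T0}  orig:{A}
  T[2,2] 'a' = {T2}  orig:{}
  T[0,1] 'dd' = {S}
  T[1,2] 'da' = ∅
  T[0,2] 'dda' = ∅

S ∉ T[0,2] ⇒ NO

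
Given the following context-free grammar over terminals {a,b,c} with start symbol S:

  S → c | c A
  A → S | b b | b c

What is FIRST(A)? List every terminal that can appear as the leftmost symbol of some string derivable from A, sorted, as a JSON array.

FIRST sets, iterate to fixpoint:
pass 1:
  A via A→b b: +{b}
  S via S→c: +{c}
  FIRST(S)={c}  FIRST(A)={b}
pass 2:
  A via A→S: +{c}
  FIRST(S)={c}  FIRST(A)={b,c}
pass 3: (stable)
  FIRST(S)={c}  FIRST(A)={b,c}

FIRST(A) = ["b", "c"]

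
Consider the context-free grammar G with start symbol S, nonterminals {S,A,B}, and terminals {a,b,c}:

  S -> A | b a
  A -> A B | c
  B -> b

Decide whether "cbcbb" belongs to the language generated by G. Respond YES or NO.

CNF form of G:
  S -> A B | T0 T1 | c
  A -> A B | c
  B -> b
  T0 -> b
  T1 -> a

CYK fill:
  T[0,0] 'c' = {A,S}
  T[1,1] 'b' = {B,T0}  orig:{B}
  T[2,2] 'c' = {A,S}
  T[3,3] 'b' = {B,T0}  orig:{B}
  T[4,4] 'b' = {B,T0}  orig:{B}
  T[0,1] 'cb' = {A,S}
  T[1,2] 'bc' = ∅
  T[2,3] 'cb' = {A,S}
  T[3,4] 'bb' = ∅
  T[0,2] 'cbc' = ∅
  T[1,3] 'bcb' = ∅
  T[2,4] 'cbb' = {A,S}
  T[0,3] 'cbcb' = ∅
  T[1,4] 'bcbb' = ∅
  T[0,4] 'cbcbb' = ∅

S ∉ T[0,4] ⇒ NO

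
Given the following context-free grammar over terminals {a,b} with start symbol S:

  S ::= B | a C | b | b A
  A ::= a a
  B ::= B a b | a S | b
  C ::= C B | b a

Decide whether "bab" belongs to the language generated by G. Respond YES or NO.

CNF form of G:
  S -> B X3 | T0 C | T0 S | T1 A | b
  A -> T0 T0
  B -> B X2 | T0 S | b
  C -> C B | T1 T0
  T0 -> a
  T1 -> b
  X2 -> T0 T1
  X3 -> T0 T1

CYK table (by increasing span):
  cell(0,0) b: {B,S,T1}  orig:{B,S}
  cell(1,1) a: {T0}  orig:{}
  cell(2,2) b: {B,S,T1}  orig:{B,S}
  cell(0,1) ba: {C}
  cell(1,2) ab: {B,S,X2,X3}  orig:{B,S}
  cell(0,2) bab: {B,C,S}

S ∈ T[0,2] ⇒ YES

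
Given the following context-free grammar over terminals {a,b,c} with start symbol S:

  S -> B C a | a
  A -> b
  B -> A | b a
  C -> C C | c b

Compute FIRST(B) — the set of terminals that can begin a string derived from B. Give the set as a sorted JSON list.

FIRST sets, iterate to fixpoint:
round 1:
  A via A→b: +{b}
  B via B→A: +{b}
  C via C→c b: +{c}
  S via S→B C a: +{b}
  S via S→a: +{a}
  FIRST(S)={a,b}  FIRST(A)={b}  FIRST(B)={b}  FIRST(C)={c}
round 2: done
  FIRST(S)={a,b}  FIRST(A)={b}  FIRST(B)={b}  FIRST(C)={c}

FIRST(B) = ["b"]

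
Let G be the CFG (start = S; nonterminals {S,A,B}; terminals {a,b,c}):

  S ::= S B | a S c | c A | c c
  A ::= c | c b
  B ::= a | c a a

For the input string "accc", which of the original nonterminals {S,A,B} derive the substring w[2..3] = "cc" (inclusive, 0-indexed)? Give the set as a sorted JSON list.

Convert to CNF:
  S -> S B | T0 A | T0 T0 | T2 X4
  A -> T0 T1 | c
  B -> T0 X3 | a
  T0 -> c
  T1 -> b
  T2 -> a
  X3 -> T2 T2
  X4 -> S T0

CYK fill, restricted to cells inside w[2..3]:
  cell(2,2) c: {A,T0}  orig:{A}
  cell(3,3) c: {A,T0}  orig:{A}
  cell(2,3) cc: {S}

Original NTs in T[2,3] deriving "cc": ["S"]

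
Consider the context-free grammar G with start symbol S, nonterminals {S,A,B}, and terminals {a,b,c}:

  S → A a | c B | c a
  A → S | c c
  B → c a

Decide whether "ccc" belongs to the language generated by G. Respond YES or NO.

Convert to CNF:
  S -> A T0 | T1 B | T1 T0
  A -> A T0 | T1 B | T1 T0 | T1 T1
  B -> T1 T0
  T0 -> a
  T1 -> c

CYK fill:
  [0..0]={T1}  "c"  orig:{}
  [1..1]={T1}  "c"  orig:{}
  [2..2]={T1}  "c"  orig:{}
  [0..1]={A}  "cc"
  [1..2]={A}  "cc"
  [0..2]=∅  "ccc"

S ∉ T[0,2] ⇒ NO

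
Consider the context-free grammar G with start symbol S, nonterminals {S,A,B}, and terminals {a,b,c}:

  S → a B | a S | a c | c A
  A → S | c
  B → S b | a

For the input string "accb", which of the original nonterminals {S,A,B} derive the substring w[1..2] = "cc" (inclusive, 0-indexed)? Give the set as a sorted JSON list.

Convert to CNF:
  S -> T0 B | T0 S | T0 T1 | T1 A
  A -> T0 B | T0 S | T0 T1 | T1 A | c
  B -> S T2 | a
  T0 -> a
  T1 -> c
  T2 -> b

CYK table (by increasing span) — only the sub-triangle for w[1..2]:
  cell(1,1) c: {A,T1}  orig:{A}
  cell(2,2) c: {A,T1}  orig:{A}
  cell(1,2) cc: {A,S}

Original NTs in T[1,2] deriving "cc": ["A", "S"]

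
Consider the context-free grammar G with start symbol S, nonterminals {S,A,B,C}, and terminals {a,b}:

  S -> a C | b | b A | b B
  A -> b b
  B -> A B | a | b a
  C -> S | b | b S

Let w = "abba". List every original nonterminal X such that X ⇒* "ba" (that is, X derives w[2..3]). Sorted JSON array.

CNF form of G:
  S -> T0 A | T0 B | T1 C | b
  A -> T0 T0
  B -> A B | T0 T1 | a
  C -> T0 A | T0 B | T0 S | T1 C | b
  T0 -> b
  T1 -> a

Fill CYK table bottom-up — only the sub-triangle for w[2..3]:
  [2..2]={C,S,T0}  "b"  orig:{C,S}
  [3..3]={B,T1}  "a"  orig:{B}
  [2..3]={B,C,S}  "ba"

Original NTs in T[2,3] deriving "ba": ["B", "C", "S"]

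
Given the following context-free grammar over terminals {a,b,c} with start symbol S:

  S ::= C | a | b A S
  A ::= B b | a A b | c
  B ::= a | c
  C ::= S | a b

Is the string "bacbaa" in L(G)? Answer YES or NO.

CNF form of G:
  S -> T0 X4 | T1 T0 | a
  A -> B T0 | T1 X2 | c
  B -> a | c
  C -> T0 X3 | T1 T0 | a
  T0 -> b
  T1 -> a
  X2 -> A T0
  X3 -> A S
  X4 -> A S

CYK table (by increasing span):
  T[0,0] 'b' = {T0}  orig:{}
  T[1,1] 'a' = {B,C,S,T1}  orig:{B,C,S}
  T[2,2] 'c' = {A,B}
  T[3,3] 'b' = {T0}  orig:{}
  T[4,4] 'a' = {B,C,S,T1}  orig:{B,C,S}
  T[5,5] 'a' = {B,C,S,T1}  orig:{B,C,S}
  T[0,1] 'ba' = ∅
  T[1,2] 'ac' = ∅
  T[2,3] 'cb' = {A,X2}  orig:{A}
  T[3,4] 'ba' = ∅
  T[4,5] 'aa' = ∅
  T[0,2] 'bac' = ∅
  T[1,3] 'acb' = {A}
  T[2,4] 'cba' = {X3,X4}  orig:{}
  T[3,5] 'baa' = ∅
  T[0,3] 'bacb' = ∅
  T[1,4] 'acba' = {X3,X4}  orig:{}
  T[2,5] 'cbaa' = ∅
  T[0,4] 'bacba' = {C,S}
  T[1,5] 'acbaa' = ∅
  T[0,5] 'bacbaa' = ∅

S ∉ T[0,5] ⇒ NO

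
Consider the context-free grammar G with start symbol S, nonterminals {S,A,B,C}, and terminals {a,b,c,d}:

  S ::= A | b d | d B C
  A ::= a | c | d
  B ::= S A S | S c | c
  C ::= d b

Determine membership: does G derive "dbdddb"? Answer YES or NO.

Convert to CNF:
  S -> T1 X4 | T2 T1 | a | c | d
  A -> a | c | d
  B -> S T0 | S X3 | c
  C -> T1 T2
  T0 -> c
  T1 -> d
  T2 -> b
  X3 -> A S
  X4 -> B C

Fill CYK table bottom-up:
  T[0,0] 'd' = {A,S,T1}  orig:{A,S}
  T[1,1] 'b' = {T2}  orig:{}
  T[2,2] 'd' = {A,S,T1}  orig:{A,S}
  T[3,3] 'd' = {A,S,T1}  orig:{A,S}
  T[4,4] 'd' = {A,S,T1}  orig:{A,S}
  T[5,5] 'b' = {T2}  orig:{}
  T[0,1] 'db' = {C}
  T[1,2] 'bd' = {S}
  T[2,3] 'dd' = {X3}  orig:{}
  T[3,4] 'dd' = {X3}  orig:{}
  T[4,5] 'db' = {C}
  T[0,2] 'dbd' = {X3}  orig:{}
  T[1,3] 'bdd' = ∅
  T[2,4] 'ddd' = {B}
  T[3,5] 'ddb' = ∅
  T[0,3] 'dbdd' = ∅
  T[1,4] 'bddd' = {B}
  T[2,5] 'dddb' = ∅
  T[0,4] 'dbddd' = ∅
  T[1,5] 'bdddb' = ∅
  T[0,5] 'dbdddb' = ∅

S ∉ T[0,5] ⇒ NO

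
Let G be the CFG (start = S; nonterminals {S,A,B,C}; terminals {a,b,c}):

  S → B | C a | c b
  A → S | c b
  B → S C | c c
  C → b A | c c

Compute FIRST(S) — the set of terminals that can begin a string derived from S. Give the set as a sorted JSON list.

FIRST iteration:
iter 1:
  A via A→c b: +{c}
  B via B→c c: +{c}
  C via C→b A: +{b}
  C via C→c c: +{c}
  S via S→B: +{c}
  S via S→C a: +{b}
  FIRST(S)={b,c}  FIRST(A)={c}  FIRST(B)={c}  FIRST(C)={b,c}
iter 2:
  A via A→S: +{b}
  B via B→S C: +{b}
  FIRST(S)={b,c}  FIRST(A)={b,c}  FIRST(B)={b,c}  FIRST(C)={b,c}
iter 3: — fixpoint
  FIRST(S)={b,c}  FIRST(A)={b,c}  FIRST(B)={b,c}  FIRST(C)={b,c}

FIRST(S) = ["b", "c"]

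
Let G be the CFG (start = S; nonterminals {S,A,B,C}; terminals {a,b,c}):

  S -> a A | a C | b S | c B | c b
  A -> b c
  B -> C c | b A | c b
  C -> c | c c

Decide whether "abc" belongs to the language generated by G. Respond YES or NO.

Convert to CNF:
  S -> T0 S | T1 B | T1 T0 | T2 A | T2 C
  A -> T0 T1
  B -> C T1 | T0 A | T1 T0
  C -> T1 T1 | c
  T0 -> b
  T1 -> c
  T2 -> a

CYK table (by increasing span):
  cell(0,0) a: {T2}  orig:{}
  cell(1,1) b: {T0}  orig:{}
  cell(2,2) c: {C,T1}  orig:{C}
  cell(0,1) ab: ∅
  cell(1,2) bc: {A}
  cell(0,2) abc: {S}

S ∈ T[0,2] ⇒ YES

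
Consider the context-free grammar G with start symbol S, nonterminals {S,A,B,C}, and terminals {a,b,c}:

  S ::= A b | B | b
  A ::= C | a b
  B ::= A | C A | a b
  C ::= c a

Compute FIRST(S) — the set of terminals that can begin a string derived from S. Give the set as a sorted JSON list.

FIRST sets, iterate to fixpoint:
[1]
  A via A→a b: +{a}
  B via B→A: +{a}
  C via C→c a: +{c}
  S via S→A b: +{a}
  S via S→b: +{b}
  FIRST(S)={a,b}  FIRST(A)={a}  FIRST(B)={a}  FIRST(C)={c}
[2]
  A via A→C: +{c}
  B via B→A: +{c}
  S via S→A b: +{c}
  FIRST(S)={a,b,c}  FIRST(A)={a,c}  FIRST(B)={a,c}  FIRST(C)={c}
[3] — fixpoint
  FIRST(S)={a,b,c}  FIRST(A)={a,c}  FIRST(B)={a,c}  FIRST(C)={c}

FIRST(S) = ["a", "b", "c"]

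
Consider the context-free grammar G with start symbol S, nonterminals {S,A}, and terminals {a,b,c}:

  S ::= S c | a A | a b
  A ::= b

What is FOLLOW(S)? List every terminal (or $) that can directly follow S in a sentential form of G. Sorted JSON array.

FIRST sets, iterate to fixpoint:
round 1:
  A via A→b: +{b}
  S via S→a A: +{a}
  FIRST(S)={a}  FIRST(A)={b}
round 2: done
  FIRST(S)={a}  FIRST(A)={b}

FOLLOW sets:
initialize: $ ∈ FOLLOW(S)
pass 1:
  S→S c: FOLLOW(S) ⊇ FIRST(c) = {c}; new: +{c}
  S→a A: FOLLOW(A) ⊇ FOLLOW(S) ⊇ {$,c}; new: +{$,c}
  S: {$,c}  A: {$,c}
pass 2: done
  S: {$,c}  A: {$,c}

FOLLOW(S) = ["$", "c"]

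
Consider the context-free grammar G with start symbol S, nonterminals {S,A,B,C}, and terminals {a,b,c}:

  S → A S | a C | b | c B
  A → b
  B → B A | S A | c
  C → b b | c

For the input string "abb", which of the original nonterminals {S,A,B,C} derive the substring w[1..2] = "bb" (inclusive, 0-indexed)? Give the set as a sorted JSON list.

CNF form of G:
  S -> A S | T1 C | T2 B | b
  A -> b
  B -> B A | S A | c
  C -> T0 T0 | c
  T0 -> b
  T1 -> a
  T2 -> c

CYK table (by increasing span) (cells [i..j] with 1 ≤ i ≤ j ≤ 2 only):
  T[1,1] 'b' = {A,S,T0}  orig:{A,S}
  T[2,2] 'b' = {A,S,T0}  orig:{A,S}
  T[1,2] 'bb' = {B,C,S}

Original NTs in T[1,2] deriving "bb": ["B", "C", "S"]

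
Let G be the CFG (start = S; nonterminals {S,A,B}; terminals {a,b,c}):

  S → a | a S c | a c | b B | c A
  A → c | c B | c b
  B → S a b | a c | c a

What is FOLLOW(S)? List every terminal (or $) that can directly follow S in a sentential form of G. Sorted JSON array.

FIRST iteration:
iter 1:
  A via A→c: +{c}
  B via B→a c: +{a}
  B via B→c a: +{c}
  S via S→a: +{a}
  S via S→b B: +{b}
  S via S→c A: +{c}
  S: {a,b,c}  A: {c}  B: {a,c}
iter 2:
  B via B→S a b: +{b}
  S: {a,b,c}  A: {c}  B: {a,b,c}
iter 3: — fixpoint
  S: {a,b,c}  A: {c}  B: {a,b,c}

Compute FOLLOW by fixpoint:
FOLLOW(S) := {$}
round 1:
  B→S a b: FOLLOW(S) ⊇ FIRST(a) = {a}; new: +{a}
  S→a S c: FOLLOW(S) ⊇ FIRST(c) = {c}; new: +{c}
  S→b B: FOLLOW(B) ⊇ FOLLOW(S) ⊇ {$,a,c}; new: +{$,a,c}
  S→c A: FOLLOW(A) ⊇ FOLLOW(S) ⊇ {$,a,c}; new: +{$,a,c}
  FOLLOW(S)={$,a,c}  FOLLOW(A)={$,a,c}  FOLLOW(B)={$,a,c}
round 2: — fixpoint
  FOLLOW(S)={$,a,c}  FOLLOW(A)={$,a,c}  FOLLOW(B)={$,a,c}

FOLLOW(S) = ["$", "a", "c"]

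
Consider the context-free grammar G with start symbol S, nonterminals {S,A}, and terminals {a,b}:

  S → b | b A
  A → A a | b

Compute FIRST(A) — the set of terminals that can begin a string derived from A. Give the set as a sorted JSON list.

Compute FIRST by fixpoint:
pass 1:
  A via A→b: +{b}
  S via S→b: +{b}
  S: {b}  A: {b}
pass 2: (no change)
  S: {b}  A: {b}

FIRST(A) = ["b"]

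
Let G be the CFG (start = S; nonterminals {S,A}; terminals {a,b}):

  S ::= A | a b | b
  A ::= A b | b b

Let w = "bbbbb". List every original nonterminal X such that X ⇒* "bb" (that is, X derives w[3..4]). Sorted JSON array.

CNF form of G:
  S -> A T0 | T0 T0 | T1 T0 | b
  A -> A T0 | T0 T0
  T0 -> b
  T1 -> a

CYK fill (cells [i..j] with 3 ≤ i ≤ j ≤ 4 only):
  T[3,3] 'b' = {S,T0}  orig:{S}
  T[4,4] 'b' = {S,T0}  orig:{S}
  T[3,4] 'bb' = {A,S}

Original NTs in T[3,4] deriving "bb": ["A", "S"]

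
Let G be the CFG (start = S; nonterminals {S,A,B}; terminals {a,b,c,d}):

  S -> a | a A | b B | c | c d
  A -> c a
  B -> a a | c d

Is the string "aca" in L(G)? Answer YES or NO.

CNF form of G:
  S -> T0 T2 | T1 A | T3 B | a | c
  A -> T0 T1
  B -> T0 T2 | T1 T1
  T0 -> c
  T1 -> a
  T2 -> d
  T3 -> b

CYK table (by increasing span):
  T[0,0] 'a' = {S,T1}  orig:{S}
  T[1,1] 'c' = {S,T0}  orig:{S}
  T[2,2] 'a' = {S,T1}  orig:{S}
  T[0,1] 'ac' = ∅
  T[1,2] 'ca' = {A}
  T[0,2] 'aca' = {S}

S ∈ T[0,2] ⇒ YES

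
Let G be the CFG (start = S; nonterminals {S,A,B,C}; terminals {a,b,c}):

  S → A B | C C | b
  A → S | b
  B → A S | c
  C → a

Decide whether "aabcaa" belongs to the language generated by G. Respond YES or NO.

CNF form of G:
  S -> A B | C C | b
  A -> A B | C C | b
  B -> A S | c
  C -> a

CYK fill:
  [0..0]={C}  "a"
  [1..1]={C}  "a"
  [2..2]={A,S}  "b"
  [3..3]={B}  "c"
  [4..4]={C}  "a"
  [5..5]={C}  "a"
  [0..1]={A,S}  "aa"
  [1..2]=∅  "ab"
  [2..3]={A,S}  "bc"
  [3..4]=∅  "ca"
  [4..5]={A,S}  "aa"
  [0..2]={B}  "aab"
  [1..3]=∅  "abc"
  [2..4]=∅  "bca"
  [3..5]=∅  "caa"
  [0..3]={B}  "aabc"
  [1..4]=∅  "abca"
  [2..5]={B}  "bcaa"
  [0..4]=∅  "aabca"
  [1..5]=∅  "abcaa"
  [0..5]={A,S}  "aabcaa"

S ∈ T[0,5] ⇒ YES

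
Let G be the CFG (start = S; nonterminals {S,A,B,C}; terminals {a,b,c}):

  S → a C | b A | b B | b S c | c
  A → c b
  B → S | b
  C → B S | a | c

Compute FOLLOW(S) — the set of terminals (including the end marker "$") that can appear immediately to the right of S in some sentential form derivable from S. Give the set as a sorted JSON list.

FIRST iteration:
round 1:
  A via A→c b: +{c}
  B via B→b: +{b}
  C via C→B S: +{b}
  C via C→a: +{a}
  C via C→c: +{c}
  S via S→a C: +{a}
  S via S→b A: +{b}
  S via S→c: +{c}
  FIRST(S)={a,b,c}  FIRST(A)={c}  FIRST(B)={b}  FIRST(C)={a,b,c}
round 2:
  B via B→S: +{a,c}
  FIRST(S)={a,b,c}  FIRST(A)={c}  FIRST(B)={a,b,c}  FIRST(C)={a,b,c}
round 3: done
  FIRST(S)={a,b,c}  FIRST(A)={c}  FIRST(B)={a,b,c}  FIRST(C)={a,b,c}

FOLLOW sets:
initialize: $ ∈ FOLLOW(S)
round 1:
  C→B S: FOLLOW(B) ⊇ FIRST(S) = {a,b,c}; new: +{a,b,c}
  S→a C: FOLLOW(C) ⊇ FOLLOW(S) ⊇ {$}; new: +{$}
  S→b A: FOLLOW(A) ⊇ FOLLOW(S) ⊇ {$}; new: +{$}
  S→b B: FOLLOW(B) ⊇ FOLLOW(S) ⊇ {$}; new: +{$}
  S→b S c: FOLLOW(S) ⊇ FIRST(c) = {c}; new: +{c}
  S: {$,c}  A: {$}  B: {$,a,b,c}  C: {$}
round 2:
  B→S: FOLLOW(S) ⊇ FOLLOW(B) ⊇ {$,a,b,c}; new: +{a,b}
  S→a C: FOLLOW(C) ⊇ FOLLOW(S) ⊇ {$,a,b,c}; new: +{a,b,c}
  S→b A: FOLLOW(A) ⊇ FOLLOW(S) ⊇ {$,a,b,c}; new: +{a,b,c}
  S: {$,a,b,c}  A: {$,a,b,c}  B: {$,a,b,c}  C: {$,a,b,c}
round 3: done
  S: {$,a,b,c}  A: {$,a,b,c}  B: {$,a,b,c}  C: {$,a,b,c}

FOLLOW(S) = ["$", "a", "b", "c"]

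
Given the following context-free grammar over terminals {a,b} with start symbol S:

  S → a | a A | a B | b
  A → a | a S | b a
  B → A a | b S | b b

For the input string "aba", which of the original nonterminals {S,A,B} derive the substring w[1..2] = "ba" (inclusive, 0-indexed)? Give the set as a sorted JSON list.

CNF form of G:
  S -> T0 A | T0 B | a | b
  A -> T0 S | T1 T0 | a
  B -> A T0 | T1 S | T1 T1
  T0 -> a
  T1 -> b

CYK table (by increasing span) — only the sub-triangle for w[1..2]:
  T[1,1] 'b' = {S,T1}  orig:{S}
  T[2,2] 'a' = {A,S,T0}  orig:{A,S}
  T[1,2] 'ba' = {A,B}

Original NTs in T[1,2] deriving "ba": ["A", "B"]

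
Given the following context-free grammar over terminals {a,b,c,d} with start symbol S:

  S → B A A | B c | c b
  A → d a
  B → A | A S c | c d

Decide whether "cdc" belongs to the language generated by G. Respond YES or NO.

Convert to CNF:
  S -> B T2 | B X5 | T2 T3
  A -> T0 T1
  B -> A X4 | T0 T1 | T2 T0
  T0 -> d
  T1 -> a
  T2 -> c
  T3 -> b
  X4 -> S T2
  X5 -> A A

CYK table (by increasing span):
  [0..0]={T2}  "c"  orig:{}
  [1..1]={T0}  "d"  orig:{}
  [2..2]={T2}  "c"  orig:{}
  [0..1]={B}  "cd"
  [1..2]=∅  "dc"
  [0..2]={S}  "cdc"

S ∈ T[0,2] ⇒ YES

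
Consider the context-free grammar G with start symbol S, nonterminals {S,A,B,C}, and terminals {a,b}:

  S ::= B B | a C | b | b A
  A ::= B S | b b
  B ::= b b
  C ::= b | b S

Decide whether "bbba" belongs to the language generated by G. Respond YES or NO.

Convert to CNF:
  S -> B B | T0 A | T1 C | b
  A -> B S | T0 T0
  B -> T0 T0
  C -> T0 S | b
  T0 -> b
  T1 -> a

CYK table (by increasing span):
  T[0,0] 'b' = {C,S,T0}  orig:{C,S}
  T[1,1] 'b' = {C,S,T0}  orig:{C,S}
  T[2,2] 'b' = {C,S,T0}  orig:{C,S}
  T[3,3] 'a' = {T1}  orig:{}
  T[0,1] 'bb' = {A,B,C}
  T[1,2] 'bb' = {A,B,C}
  T[2,3] 'ba' = ∅
  T[0,2] 'bbb' = {A,S}
  T[1,3] 'bba' = ∅
  T[0,3] 'bbba' = ∅

S ∉ T[0,3] ⇒ NO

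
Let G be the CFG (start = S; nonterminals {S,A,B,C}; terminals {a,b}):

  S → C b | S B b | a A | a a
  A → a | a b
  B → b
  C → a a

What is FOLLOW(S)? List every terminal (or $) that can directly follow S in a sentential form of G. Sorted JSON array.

Compute FIRST by fixpoint:
iter 1:
  A via A→a: +{a}
  B via B→b: +{b}
  C via C→a a: +{a}
  S via S→C b: +{a}
  S: {a}  A: {a}  B: {b}  C: {a}
iter 2: done
  S: {a}  A: {a}  B: {b}  C: {a}

Compute FOLLOW by fixpoint:
initialize: $ ∈ FOLLOW(S)
iter 1:
  S→C b: FOLLOW(C) ⊇ FIRST(b) = {b}; new: +{b}
  S→S B b: FOLLOW(S) ⊇ FIRST(B) = {b}; new: +{b}
  S→S B b: FOLLOW(B) ⊇ FIRST(b) = {b}; new: +{b}
  S→a A: FOLLOW(A) ⊇ FOLLOW(S) ⊇ {$,b}; new: +{$,b}
  S: {$,b}  A: {$,b}  B: {b}  C: {b}
iter 2: — fixpoint
  S: {$,b}  A: {$,b}  B: {b}  C: {b}

FOLLOW(S) = ["$", "b"]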